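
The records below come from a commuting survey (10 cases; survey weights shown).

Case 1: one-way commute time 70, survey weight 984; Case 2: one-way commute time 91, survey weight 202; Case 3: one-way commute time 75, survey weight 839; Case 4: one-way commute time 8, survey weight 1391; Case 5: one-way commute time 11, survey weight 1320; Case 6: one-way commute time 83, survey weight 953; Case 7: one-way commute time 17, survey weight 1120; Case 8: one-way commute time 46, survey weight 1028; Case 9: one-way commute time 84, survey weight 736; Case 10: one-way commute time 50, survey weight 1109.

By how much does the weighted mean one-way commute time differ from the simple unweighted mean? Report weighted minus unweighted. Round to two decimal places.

Unweighted sum = 70 + 91 + 75 + 8 + 11 + 83 + 17 + 46 + 84 + 50 = 535
Unweighted mean = 535 / 10 = 53.5
Weighted sum = 70×984 + 91×202 + 75×839 + 8×1391 + 11×1320 + 83×953 + 17×1120 + 46×1028 + 84×736 + 50×1109
  = 68880 + 18382 + 62925 + 11128 + 14520 + 79099 + 19040 + 47288 + 61824 + 55450 = 438536
Sum of weights = 9682
Weighted mean = 438536 / 9682 = 45.293948
Difference (weighted minus unweighted) = -8.2060525

-8.21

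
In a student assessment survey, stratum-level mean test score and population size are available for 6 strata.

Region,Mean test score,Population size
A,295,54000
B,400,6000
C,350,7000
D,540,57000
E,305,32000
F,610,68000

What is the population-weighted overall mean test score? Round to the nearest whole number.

Σ Nₕ·x̄ₕ = 295×54000 + 400×6000 + 350×7000 + 540×57000 + 305×32000 + 610×68000
  = 102800000
Σ Nₕ = 224000
Overall mean = 102800000 / 224000 = 458.92857

459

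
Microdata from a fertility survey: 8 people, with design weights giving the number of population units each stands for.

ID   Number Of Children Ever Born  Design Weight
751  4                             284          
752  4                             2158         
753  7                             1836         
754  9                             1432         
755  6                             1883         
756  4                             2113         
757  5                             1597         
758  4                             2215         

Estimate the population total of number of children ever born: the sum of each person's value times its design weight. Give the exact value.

Weighted total = 4×284 + 4×2158 + 7×1836 + 9×1432 + 6×1883 + 4×2113 + 5×1597 + 4×2215
  = 72103

72103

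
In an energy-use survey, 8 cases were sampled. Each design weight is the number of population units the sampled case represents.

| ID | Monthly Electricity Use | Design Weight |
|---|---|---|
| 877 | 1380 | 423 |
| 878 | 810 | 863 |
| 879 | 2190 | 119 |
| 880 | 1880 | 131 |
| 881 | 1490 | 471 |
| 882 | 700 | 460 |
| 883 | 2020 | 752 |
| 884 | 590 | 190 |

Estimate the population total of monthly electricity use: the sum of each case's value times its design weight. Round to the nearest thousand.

Weighted total = 1380×423 + 810×863 + 2190×119 + 1880×131 + 1490×471 + 700×460 + 2020×752 + 590×190
  = 583740 + 699030 + 260610 + 246280 + 701790 + 322000 + 1519040 + 112100 = 4444590

4445000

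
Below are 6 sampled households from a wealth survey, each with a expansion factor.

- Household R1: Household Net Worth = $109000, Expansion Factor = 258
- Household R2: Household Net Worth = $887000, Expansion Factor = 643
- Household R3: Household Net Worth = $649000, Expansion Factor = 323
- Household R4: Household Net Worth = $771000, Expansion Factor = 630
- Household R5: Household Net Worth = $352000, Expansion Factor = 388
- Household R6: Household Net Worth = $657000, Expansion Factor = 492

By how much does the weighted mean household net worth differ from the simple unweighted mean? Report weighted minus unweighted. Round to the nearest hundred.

70600

Unweighted sum = 109000 + 887000 + 649000 + 771000 + 352000 + 657000 = 3425000
Unweighted mean = 3425000 / 6 = 570833.33
Weighted sum = 109000×258 + 887000×643 + 649000×323 + 771000×630 + 352000×388 + 657000×492
  = 28122000 + 570341000 + 209627000 + 485730000 + 136576000 + 323244000 = 1753640000
Sum of weights = 258 + 643 + 323 + 630 + 388 + 492 = 2734
Weighted mean = 1753640000 / 2734 = 641419.17
Difference (weighted minus unweighted) = 70585.833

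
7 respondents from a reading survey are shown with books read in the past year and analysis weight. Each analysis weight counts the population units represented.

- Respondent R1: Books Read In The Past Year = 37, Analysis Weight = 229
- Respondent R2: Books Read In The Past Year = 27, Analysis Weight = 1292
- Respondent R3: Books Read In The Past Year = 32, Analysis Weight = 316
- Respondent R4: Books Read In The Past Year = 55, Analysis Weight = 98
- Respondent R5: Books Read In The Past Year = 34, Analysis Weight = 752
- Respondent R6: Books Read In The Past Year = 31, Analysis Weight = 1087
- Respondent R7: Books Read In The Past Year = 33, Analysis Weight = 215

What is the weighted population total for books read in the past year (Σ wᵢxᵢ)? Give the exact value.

125219

Weighted total = 125219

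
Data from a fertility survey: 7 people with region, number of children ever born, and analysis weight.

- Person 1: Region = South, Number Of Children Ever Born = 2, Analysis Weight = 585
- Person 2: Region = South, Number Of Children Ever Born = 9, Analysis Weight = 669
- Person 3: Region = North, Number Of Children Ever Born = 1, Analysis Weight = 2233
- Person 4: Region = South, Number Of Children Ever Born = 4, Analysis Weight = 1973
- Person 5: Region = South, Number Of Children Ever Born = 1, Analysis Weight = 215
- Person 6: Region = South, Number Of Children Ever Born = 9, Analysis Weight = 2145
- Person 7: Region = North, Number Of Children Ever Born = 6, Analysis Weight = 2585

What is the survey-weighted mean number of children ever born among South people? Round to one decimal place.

South rows: 1, 2, 4, 5, 6
Weighted sum = 2×585 + 9×669 + 4×1973 + 1×215 + 9×2145
  = 34603
Sum of weights = 585 + 669 + 1973 + 215 + 2145 = 5587
Weighted mean = 34603 / 5587 = 6.1934849

6.2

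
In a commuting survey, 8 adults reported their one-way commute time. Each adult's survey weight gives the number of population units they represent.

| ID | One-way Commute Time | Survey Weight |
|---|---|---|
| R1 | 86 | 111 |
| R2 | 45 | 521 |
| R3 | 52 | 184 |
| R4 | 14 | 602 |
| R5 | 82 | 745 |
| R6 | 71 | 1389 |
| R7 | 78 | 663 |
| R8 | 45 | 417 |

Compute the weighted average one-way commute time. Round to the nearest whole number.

61

Weighted sum = 86×111 + 45×521 + 52×184 + 14×602 + 82×745 + 71×1389 + 78×663 + 45×417
  = 9546 + 23445 + 9568 + 8428 + 61090 + 98619 + 51714 + 18765 = 281175
Sum of weights = 111 + 521 + 184 + 602 + 745 + 1389 + 663 + 417 = 4632
Weighted mean = 281175 / 4632 = 60.70272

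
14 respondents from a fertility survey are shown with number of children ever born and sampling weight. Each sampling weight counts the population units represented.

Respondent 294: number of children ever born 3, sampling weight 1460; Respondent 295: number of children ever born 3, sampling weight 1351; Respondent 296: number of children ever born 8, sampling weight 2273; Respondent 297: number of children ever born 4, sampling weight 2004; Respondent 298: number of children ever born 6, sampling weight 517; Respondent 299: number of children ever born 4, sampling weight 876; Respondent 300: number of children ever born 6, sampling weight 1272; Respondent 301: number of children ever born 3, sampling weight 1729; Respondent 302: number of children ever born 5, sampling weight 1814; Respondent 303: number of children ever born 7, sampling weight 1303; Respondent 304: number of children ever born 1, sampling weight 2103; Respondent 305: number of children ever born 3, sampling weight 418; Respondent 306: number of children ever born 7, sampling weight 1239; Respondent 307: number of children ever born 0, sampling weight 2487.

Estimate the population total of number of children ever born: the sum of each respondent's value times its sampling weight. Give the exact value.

84279

Weighted total = 84279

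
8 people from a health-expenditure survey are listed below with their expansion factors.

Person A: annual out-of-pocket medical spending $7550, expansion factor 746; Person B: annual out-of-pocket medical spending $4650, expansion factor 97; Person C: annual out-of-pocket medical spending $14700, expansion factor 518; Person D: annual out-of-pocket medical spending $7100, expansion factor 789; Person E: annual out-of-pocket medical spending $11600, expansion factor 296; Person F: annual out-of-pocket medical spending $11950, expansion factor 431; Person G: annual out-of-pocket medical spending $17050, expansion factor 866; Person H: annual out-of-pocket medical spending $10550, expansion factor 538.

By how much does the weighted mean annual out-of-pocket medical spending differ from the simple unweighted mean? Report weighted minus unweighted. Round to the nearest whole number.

645

Unweighted sum = 7550 + 4650 + 14700 + 7100 + 11600 + 11950 + 17050 + 10550 = 85150
Unweighted mean = 85150 / 8 = 10643.75
Weighted sum = 48325100
Sum of weights = 4281
Weighted mean = 48325100 / 4281 = 11288.274
Difference (weighted minus unweighted) = 644.52377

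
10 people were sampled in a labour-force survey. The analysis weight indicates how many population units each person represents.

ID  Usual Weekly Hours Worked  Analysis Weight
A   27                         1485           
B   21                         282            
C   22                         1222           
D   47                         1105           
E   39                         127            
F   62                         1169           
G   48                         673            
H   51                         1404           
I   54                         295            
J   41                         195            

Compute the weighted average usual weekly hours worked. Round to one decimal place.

41.5

Weighted sum = 27×1485 + 21×282 + 22×1222 + 47×1105 + 39×127 + 62×1169 + 48×673 + 51×1404 + 54×295 + 41×195
  = 40095 + 5922 + 26884 + 51935 + 4953 + 72478 + 32304 + 71604 + 15930 + 7995 = 330100
Sum of weights = 1485 + 282 + 1222 + 1105 + 127 + 1169 + 673 + 1404 + 295 + 195 = 7957
Weighted mean = 330100 / 7957 = 41.485484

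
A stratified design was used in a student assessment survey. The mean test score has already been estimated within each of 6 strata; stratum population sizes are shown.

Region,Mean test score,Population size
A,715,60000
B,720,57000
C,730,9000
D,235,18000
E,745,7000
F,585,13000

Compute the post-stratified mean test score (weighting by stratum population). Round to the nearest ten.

Σ Nₕ·x̄ₕ = 715×60000 + 720×57000 + 730×9000 + 235×18000 + 745×7000 + 585×13000
  = 42900000 + 41040000 + 6570000 + 4230000 + 5215000 + 7605000 = 107560000
Σ Nₕ = 60000 + 57000 + 9000 + 18000 + 7000 + 13000 = 164000
Overall mean = 107560000 / 164000 = 655.85366

660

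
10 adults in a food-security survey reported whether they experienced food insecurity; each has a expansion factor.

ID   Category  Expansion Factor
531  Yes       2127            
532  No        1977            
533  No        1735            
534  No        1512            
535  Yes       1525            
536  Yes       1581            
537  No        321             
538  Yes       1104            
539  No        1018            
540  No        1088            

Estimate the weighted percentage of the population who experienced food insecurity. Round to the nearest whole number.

Sum of weights for 'Yes' = 2127 + 1525 + 1581 + 1104 = 6337
Total weight = 2127 + 1977 + 1735 + 1512 + 1525 + 1581 + 321 + 1104 + 1018 + 1088 = 13988
Weighted proportion = 6337 / 13988 = 0.45303117 → 45.303117%

45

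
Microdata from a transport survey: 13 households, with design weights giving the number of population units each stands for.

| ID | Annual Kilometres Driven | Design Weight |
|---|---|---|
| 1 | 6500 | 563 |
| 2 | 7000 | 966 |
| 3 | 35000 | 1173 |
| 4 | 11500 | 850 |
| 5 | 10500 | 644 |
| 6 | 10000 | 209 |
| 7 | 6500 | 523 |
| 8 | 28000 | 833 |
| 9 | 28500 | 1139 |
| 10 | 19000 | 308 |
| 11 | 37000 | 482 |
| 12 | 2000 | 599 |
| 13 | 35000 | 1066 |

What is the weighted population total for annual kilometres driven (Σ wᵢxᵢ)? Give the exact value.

Weighted total = 191482500

191482500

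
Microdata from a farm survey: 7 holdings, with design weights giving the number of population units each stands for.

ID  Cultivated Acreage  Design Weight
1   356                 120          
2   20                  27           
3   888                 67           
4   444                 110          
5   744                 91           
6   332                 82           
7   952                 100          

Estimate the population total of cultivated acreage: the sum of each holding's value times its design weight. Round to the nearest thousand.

Weighted total = 356×120 + 20×27 + 888×67 + 444×110 + 744×91 + 332×82 + 952×100
  = 42720 + 540 + 59496 + 48840 + 67704 + 27224 + 95200 = 341724

342000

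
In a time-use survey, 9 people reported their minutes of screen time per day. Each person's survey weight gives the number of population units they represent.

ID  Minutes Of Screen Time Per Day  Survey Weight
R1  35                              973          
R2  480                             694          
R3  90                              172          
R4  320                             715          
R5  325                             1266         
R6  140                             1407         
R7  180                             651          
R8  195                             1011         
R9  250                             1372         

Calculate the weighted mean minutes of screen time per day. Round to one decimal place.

227.2

Weighted sum = 35×973 + 480×694 + 90×172 + 320×715 + 325×1266 + 140×1407 + 180×651 + 195×1011 + 250×1372
  = 34055 + 333120 + 15480 + 228800 + 411450 + 196980 + 117180 + 197145 + 343000 = 1877210
Sum of weights = 973 + 694 + 172 + 715 + 1266 + 1407 + 651 + 1011 + 1372 = 8261
Weighted mean = 1877210 / 8261 = 227.23762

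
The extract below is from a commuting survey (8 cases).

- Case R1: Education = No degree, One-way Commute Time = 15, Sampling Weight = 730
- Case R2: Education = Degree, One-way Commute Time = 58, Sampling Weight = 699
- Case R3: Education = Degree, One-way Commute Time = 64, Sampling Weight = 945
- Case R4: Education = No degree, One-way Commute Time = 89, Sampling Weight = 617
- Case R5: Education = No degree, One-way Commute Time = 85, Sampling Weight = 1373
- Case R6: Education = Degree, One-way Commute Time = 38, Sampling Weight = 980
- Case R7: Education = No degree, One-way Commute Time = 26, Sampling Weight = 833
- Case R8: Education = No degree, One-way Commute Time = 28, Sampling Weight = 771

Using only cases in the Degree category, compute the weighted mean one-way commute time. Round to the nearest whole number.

Degree rows: R2, R3, R6
Weighted sum = 58×699 + 64×945 + 38×980
  = 40542 + 60480 + 37240 = 138262
Sum of weights = 699 + 945 + 980 = 2624
Weighted mean = 138262 / 2624 = 52.691311

53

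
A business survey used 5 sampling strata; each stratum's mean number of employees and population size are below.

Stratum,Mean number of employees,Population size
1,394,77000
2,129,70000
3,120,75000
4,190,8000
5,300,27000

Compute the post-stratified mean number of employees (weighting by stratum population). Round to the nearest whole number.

226

Σ Nₕ·x̄ₕ = 394×77000 + 129×70000 + 120×75000 + 190×8000 + 300×27000
  = 30338000 + 9030000 + 9000000 + 1520000 + 8100000 = 57988000
Σ Nₕ = 77000 + 70000 + 75000 + 8000 + 27000 = 257000
Overall mean = 57988000 / 257000 = 225.63424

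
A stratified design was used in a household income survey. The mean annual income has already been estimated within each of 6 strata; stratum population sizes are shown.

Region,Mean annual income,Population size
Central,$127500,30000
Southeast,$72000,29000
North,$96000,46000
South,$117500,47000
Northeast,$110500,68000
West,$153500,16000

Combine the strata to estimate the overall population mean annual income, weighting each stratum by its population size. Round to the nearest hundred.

109400

Σ Nₕ·x̄ₕ = 127500×30000 + 72000×29000 + 96000×46000 + 117500×47000 + 110500×68000 + 153500×16000
  = 3825000000 + 2088000000 + 4416000000 + 5522500000 + 7514000000 + 2456000000 = 25821500000
Σ Nₕ = 30000 + 29000 + 46000 + 47000 + 68000 + 16000 = 236000
Overall mean = 25821500000 / 236000 = 109413.14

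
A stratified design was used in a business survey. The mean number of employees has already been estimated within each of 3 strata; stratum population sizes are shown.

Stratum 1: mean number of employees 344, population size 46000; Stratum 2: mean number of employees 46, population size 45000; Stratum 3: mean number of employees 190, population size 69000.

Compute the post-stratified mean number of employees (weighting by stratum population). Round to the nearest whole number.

194

Σ Nₕ·x̄ₕ = 344×46000 + 46×45000 + 190×69000
  = 15824000 + 2070000 + 13110000 = 31004000
Σ Nₕ = 46000 + 45000 + 69000 = 160000
Overall mean = 31004000 / 160000 = 193.775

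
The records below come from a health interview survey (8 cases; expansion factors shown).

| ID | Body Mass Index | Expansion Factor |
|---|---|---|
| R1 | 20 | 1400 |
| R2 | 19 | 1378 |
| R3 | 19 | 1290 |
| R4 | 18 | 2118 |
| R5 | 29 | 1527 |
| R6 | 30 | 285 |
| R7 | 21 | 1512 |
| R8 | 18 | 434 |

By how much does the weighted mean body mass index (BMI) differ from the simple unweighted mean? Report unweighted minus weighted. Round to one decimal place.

0.7

Unweighted sum = 20 + 19 + 19 + 18 + 29 + 30 + 21 + 18 = 174
Unweighted mean = 174 / 8 = 21.75
Weighted sum = 20×1400 + 19×1378 + 19×1290 + 18×2118 + 29×1527 + 30×285 + 21×1512 + 18×434
  = 28000 + 26182 + 24510 + 38124 + 44283 + 8550 + 31752 + 7812 = 209213
Sum of weights = 1400 + 1378 + 1290 + 2118 + 1527 + 285 + 1512 + 434 = 9944
Weighted mean = 209213 / 9944 = 21.039119
Difference (unweighted minus weighted) = 0.71088093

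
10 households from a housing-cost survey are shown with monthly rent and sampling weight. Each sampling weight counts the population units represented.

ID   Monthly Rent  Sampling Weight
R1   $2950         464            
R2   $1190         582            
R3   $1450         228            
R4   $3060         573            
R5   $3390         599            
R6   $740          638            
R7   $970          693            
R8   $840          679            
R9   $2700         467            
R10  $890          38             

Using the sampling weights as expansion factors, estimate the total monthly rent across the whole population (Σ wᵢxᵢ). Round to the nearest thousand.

Weighted total = 2950×464 + 1190×582 + 1450×228 + 3060×573 + 3390×599 + 740×638 + 970×693 + 840×679 + 2700×467 + 890×38
  = 1368800 + 692580 + 330600 + 1753380 + 2030610 + 472120 + 672210 + 570360 + 1260900 + 33820 = 9185380

9185000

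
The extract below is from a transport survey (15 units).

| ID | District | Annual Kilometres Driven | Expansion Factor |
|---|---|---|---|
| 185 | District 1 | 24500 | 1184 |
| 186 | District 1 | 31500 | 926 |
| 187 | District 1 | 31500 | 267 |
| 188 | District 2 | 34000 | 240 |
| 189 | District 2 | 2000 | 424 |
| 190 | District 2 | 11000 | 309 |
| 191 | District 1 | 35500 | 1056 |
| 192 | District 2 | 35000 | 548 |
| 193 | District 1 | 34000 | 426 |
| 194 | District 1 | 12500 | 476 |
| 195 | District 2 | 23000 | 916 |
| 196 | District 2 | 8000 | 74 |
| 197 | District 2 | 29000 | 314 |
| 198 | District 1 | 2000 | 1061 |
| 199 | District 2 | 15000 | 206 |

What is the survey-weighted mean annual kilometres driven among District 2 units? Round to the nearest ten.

21590

District 2 rows: 188, 189, 190, 192, 195, 196, 197, 199
Weighted sum = 34000×240 + 2000×424 + 11000×309 + 35000×548 + 23000×916 + 8000×74 + 29000×314 + 15000×206
  = 65443000
Sum of weights = 240 + 424 + 309 + 548 + 916 + 74 + 314 + 206 = 3031
Weighted mean = 65443000 / 3031 = 21591.224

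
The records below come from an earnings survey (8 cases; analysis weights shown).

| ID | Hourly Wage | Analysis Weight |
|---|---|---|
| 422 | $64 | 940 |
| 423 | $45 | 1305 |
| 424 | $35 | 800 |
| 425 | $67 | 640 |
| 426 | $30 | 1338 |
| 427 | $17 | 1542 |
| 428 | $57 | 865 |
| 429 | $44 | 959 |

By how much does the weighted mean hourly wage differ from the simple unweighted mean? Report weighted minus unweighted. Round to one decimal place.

Unweighted sum = 64 + 45 + 35 + 67 + 30 + 17 + 57 + 44 = 359
Unweighted mean = 359 / 8 = 44.875
Weighted sum = 347620
Sum of weights = 8389
Weighted mean = 347620 / 8389 = 41.437597
Difference (weighted minus unweighted) = -3.4374031

-3.4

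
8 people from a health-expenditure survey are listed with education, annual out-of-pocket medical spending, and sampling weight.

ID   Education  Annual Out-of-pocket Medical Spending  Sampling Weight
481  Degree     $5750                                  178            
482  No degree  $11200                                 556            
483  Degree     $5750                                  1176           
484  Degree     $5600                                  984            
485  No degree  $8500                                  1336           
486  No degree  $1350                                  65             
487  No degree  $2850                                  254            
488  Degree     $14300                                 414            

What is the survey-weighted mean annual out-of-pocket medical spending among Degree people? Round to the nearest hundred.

Degree rows: 481, 483, 484, 488
Weighted sum = 5750×178 + 5750×1176 + 5600×984 + 14300×414
  = 19216100
Sum of weights = 178 + 1176 + 984 + 414 = 2752
Weighted mean = 19216100 / 2752 = 6982.5945

7000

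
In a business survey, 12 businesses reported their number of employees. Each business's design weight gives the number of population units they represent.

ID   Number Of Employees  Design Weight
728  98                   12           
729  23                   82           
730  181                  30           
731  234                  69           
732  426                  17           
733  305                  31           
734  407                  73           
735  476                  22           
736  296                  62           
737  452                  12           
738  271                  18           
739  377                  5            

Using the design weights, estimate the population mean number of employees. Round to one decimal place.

Weighted sum = 98×12 + 23×82 + 181×30 + 234×69 + 426×17 + 305×31 + 407×73 + 476×22 + 296×62 + 452×12 + 271×18 + 377×5
  = 1176 + 1886 + 5430 + 16146 + 7242 + 9455 + 29711 + 10472 + 18352 + 5424 + 4878 + 1885 = 112057
Sum of weights = 433
Weighted mean = 112057 / 433 = 258.79215

258.8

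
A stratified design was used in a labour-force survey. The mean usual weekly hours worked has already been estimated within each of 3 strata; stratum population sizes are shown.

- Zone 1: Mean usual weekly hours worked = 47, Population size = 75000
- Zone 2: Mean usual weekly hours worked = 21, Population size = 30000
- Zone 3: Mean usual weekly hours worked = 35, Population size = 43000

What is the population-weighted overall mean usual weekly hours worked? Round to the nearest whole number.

Σ Nₕ·x̄ₕ = 47×75000 + 21×30000 + 35×43000
  = 5660000
Σ Nₕ = 75000 + 30000 + 43000 = 148000
Overall mean = 5660000 / 148000 = 38.243243

38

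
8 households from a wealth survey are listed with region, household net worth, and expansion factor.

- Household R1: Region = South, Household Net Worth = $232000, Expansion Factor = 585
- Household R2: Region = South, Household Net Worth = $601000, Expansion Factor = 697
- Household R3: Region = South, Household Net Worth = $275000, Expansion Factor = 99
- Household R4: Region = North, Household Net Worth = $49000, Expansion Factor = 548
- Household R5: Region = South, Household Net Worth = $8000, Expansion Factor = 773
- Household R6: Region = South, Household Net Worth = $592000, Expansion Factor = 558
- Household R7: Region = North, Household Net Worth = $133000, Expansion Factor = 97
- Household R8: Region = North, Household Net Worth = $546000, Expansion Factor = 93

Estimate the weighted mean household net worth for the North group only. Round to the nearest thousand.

North rows: R4, R7, R8
Weighted sum = 49000×548 + 133000×97 + 546000×93
  = 26852000 + 12901000 + 50778000 = 90531000
Sum of weights = 548 + 97 + 93 = 738
Weighted mean = 90531000 / 738 = 122670.73

123000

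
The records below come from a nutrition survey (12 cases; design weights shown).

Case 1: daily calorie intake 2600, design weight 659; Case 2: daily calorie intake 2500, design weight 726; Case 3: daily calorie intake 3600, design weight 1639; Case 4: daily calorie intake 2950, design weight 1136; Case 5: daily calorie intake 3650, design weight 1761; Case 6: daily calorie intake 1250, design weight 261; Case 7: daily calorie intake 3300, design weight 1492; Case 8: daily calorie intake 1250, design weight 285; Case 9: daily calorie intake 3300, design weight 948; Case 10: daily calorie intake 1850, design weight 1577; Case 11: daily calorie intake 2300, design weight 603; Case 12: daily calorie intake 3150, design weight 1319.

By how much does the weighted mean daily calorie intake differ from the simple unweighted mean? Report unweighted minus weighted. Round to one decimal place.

-292.5

Unweighted sum = 2600 + 2500 + 3600 + 2950 + 3650 + 1250 + 3300 + 1250 + 3300 + 1850 + 2300 + 3150 = 31700
Unweighted mean = 31700 / 12 = 2641.6667
Weighted sum = 2600×659 + 2500×726 + 3600×1639 + 2950×1136 + 3650×1761 + 1250×261 + 3300×1492 + 1250×285 + 3300×948 + 1850×1577 + 2300×603 + 3150×1319
  = 36401350
Sum of weights = 12406
Weighted mean = 36401350 / 12406 = 2934.173
Difference (unweighted minus weighted) = -292.50631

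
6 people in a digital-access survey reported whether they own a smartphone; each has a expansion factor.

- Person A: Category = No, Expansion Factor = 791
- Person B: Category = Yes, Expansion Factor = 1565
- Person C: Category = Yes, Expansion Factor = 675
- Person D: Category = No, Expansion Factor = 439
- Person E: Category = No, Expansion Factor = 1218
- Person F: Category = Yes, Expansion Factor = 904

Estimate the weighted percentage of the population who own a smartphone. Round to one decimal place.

56.2

Sum of weights for 'Yes' = 1565 + 675 + 904 = 3144
Total weight = 791 + 1565 + 675 + 439 + 1218 + 904 = 5592
Weighted proportion = 3144 / 5592 = 0.56223176 → 56.223176%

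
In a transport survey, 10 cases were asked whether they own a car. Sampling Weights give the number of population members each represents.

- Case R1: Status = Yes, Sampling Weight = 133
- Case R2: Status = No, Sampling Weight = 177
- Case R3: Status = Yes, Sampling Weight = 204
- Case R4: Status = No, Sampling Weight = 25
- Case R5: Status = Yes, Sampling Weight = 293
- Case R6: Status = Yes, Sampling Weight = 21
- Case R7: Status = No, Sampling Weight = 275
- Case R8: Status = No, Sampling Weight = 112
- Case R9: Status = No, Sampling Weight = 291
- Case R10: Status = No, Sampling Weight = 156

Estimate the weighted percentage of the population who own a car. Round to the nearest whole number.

39

Sum of weights for 'Yes' = 133 + 204 + 293 + 21 = 651
Total weight = 133 + 177 + 204 + 25 + 293 + 21 + 275 + 112 + 291 + 156 = 1687
Weighted proportion = 651 / 1687 = 0.38589212 → 38.589212%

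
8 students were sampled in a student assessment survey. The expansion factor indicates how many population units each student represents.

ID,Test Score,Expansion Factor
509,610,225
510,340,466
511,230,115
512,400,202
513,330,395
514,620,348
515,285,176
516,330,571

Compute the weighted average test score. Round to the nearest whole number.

Weighted sum = 610×225 + 340×466 + 230×115 + 400×202 + 330×395 + 620×348 + 285×176 + 330×571
  = 137250 + 158440 + 26450 + 80800 + 130350 + 215760 + 50160 + 188430 = 987640
Sum of weights = 225 + 466 + 115 + 202 + 395 + 348 + 176 + 571 = 2498
Weighted mean = 987640 / 2498 = 395.3723

395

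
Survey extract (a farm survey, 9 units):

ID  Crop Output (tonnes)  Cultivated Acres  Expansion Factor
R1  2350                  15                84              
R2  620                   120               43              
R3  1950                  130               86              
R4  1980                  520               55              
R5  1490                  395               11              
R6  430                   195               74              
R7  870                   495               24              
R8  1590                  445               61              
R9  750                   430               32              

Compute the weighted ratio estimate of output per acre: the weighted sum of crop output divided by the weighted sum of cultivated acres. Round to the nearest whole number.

6

Σ wᵢ·y = 690740
Σ wᵢ·x = 15×84 + 120×43 + 130×86 + 520×55 + 395×11 + 195×74 + 495×24 + 445×61 + 430×32
  = 1260 + 5160 + 11180 + 28600 + 4345 + 14430 + 11880 + 27145 + 13760 = 117760
Ratio = 690740 / 117760 = 5.865659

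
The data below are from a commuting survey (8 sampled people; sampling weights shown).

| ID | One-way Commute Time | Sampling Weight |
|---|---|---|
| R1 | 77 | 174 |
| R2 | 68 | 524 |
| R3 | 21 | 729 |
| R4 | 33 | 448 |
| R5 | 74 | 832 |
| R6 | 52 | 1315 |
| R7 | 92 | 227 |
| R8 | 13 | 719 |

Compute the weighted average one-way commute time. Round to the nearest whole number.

Weighted sum = 77×174 + 68×524 + 21×729 + 33×448 + 74×832 + 52×1315 + 92×227 + 13×719
  = 13398 + 35632 + 15309 + 14784 + 61568 + 68380 + 20884 + 9347 = 239302
Sum of weights = 4968
Weighted mean = 239302 / 4968 = 48.16868

48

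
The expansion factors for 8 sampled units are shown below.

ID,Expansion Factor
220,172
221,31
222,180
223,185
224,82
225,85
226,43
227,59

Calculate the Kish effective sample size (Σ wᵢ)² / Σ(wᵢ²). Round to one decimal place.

6.0

Σ wᵢ = 837
Σ wᵢ² = 29584 + 961 + 32400 + 34225 + 6724 + 7225 + 1849 + 3481 = 116449
n_eff = 837² / 116449 = 700569 / 116449 = 6.0161015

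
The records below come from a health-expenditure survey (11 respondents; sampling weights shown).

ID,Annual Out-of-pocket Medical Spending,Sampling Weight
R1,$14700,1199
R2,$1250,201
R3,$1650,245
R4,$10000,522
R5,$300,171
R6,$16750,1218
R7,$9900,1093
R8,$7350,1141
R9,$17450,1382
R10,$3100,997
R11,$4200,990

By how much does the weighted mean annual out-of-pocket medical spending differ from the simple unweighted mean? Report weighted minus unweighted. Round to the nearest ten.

2440

Unweighted sum = 14700 + 1250 + 1650 + 10000 + 300 + 16750 + 9900 + 7350 + 17450 + 3100 + 4200 = 86650
Unweighted mean = 86650 / 11 = 7877.2727
Weighted sum = 14700×1199 + 1250×201 + 1650×245 + 10000×522 + 300×171 + 16750×1218 + 9900×1093 + 7350×1141 + 17450×1382 + 3100×997 + 4200×990
  = 94525250
Sum of weights = 1199 + 201 + 245 + 522 + 171 + 1218 + 1093 + 1141 + 1382 + 997 + 990 = 9159
Weighted mean = 94525250 / 9159 = 10320.477
Difference (weighted minus unweighted) = 2443.2044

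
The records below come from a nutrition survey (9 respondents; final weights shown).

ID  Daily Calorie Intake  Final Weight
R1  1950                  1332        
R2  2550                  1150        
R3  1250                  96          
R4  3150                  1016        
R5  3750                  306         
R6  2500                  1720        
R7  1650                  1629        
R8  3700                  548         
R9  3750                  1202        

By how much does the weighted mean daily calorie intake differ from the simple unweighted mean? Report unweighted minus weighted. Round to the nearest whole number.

81

Unweighted sum = 1950 + 2550 + 1250 + 3150 + 3750 + 2500 + 1650 + 3700 + 3750 = 24250
Unweighted mean = 24250 / 9 = 2694.4444
Weighted sum = 1950×1332 + 2550×1150 + 1250×96 + 3150×1016 + 3750×306 + 2500×1720 + 1650×1629 + 3700×548 + 3750×1202
  = 23520750
Sum of weights = 1332 + 1150 + 96 + 1016 + 306 + 1720 + 1629 + 548 + 1202 = 8999
Weighted mean = 23520750 / 8999 = 2613.7071
Difference (unweighted minus weighted) = 80.737366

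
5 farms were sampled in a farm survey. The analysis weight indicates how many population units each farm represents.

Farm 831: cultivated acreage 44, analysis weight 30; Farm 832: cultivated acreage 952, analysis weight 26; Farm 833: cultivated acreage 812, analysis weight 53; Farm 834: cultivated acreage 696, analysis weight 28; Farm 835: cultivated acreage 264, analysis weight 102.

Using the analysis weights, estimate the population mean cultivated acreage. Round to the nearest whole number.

Weighted sum = 44×30 + 952×26 + 812×53 + 696×28 + 264×102
  = 1320 + 24752 + 43036 + 19488 + 26928 = 115524
Sum of weights = 30 + 26 + 53 + 28 + 102 = 239
Weighted mean = 115524 / 239 = 483.36402

483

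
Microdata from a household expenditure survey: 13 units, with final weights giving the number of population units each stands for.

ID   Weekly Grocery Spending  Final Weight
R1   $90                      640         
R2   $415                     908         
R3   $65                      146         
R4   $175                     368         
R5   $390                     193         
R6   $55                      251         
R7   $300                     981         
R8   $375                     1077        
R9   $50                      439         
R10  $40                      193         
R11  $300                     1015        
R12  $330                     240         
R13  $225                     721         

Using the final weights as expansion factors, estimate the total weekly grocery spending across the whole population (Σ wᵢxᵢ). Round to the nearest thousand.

1871000

Weighted total = 1871155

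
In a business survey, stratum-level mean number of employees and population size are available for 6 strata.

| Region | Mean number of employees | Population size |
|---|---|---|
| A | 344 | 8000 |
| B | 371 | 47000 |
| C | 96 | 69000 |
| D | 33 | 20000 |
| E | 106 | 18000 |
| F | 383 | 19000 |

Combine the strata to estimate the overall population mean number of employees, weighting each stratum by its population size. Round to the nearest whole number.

203

Σ Nₕ·x̄ₕ = 344×8000 + 371×47000 + 96×69000 + 33×20000 + 106×18000 + 383×19000
  = 36658000
Σ Nₕ = 8000 + 47000 + 69000 + 20000 + 18000 + 19000 = 181000
Overall mean = 36658000 / 181000 = 202.53039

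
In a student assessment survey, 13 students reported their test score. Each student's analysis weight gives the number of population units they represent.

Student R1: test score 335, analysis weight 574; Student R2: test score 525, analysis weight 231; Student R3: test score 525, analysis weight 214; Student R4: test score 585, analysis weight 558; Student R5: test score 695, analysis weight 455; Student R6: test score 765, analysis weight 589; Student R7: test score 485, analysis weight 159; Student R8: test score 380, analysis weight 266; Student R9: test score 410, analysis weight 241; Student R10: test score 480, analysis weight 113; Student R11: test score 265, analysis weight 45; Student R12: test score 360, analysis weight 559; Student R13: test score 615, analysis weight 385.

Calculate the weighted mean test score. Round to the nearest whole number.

524

Weighted sum = 2300340
Sum of weights = 4389
Weighted mean = 2300340 / 4389 = 524.11483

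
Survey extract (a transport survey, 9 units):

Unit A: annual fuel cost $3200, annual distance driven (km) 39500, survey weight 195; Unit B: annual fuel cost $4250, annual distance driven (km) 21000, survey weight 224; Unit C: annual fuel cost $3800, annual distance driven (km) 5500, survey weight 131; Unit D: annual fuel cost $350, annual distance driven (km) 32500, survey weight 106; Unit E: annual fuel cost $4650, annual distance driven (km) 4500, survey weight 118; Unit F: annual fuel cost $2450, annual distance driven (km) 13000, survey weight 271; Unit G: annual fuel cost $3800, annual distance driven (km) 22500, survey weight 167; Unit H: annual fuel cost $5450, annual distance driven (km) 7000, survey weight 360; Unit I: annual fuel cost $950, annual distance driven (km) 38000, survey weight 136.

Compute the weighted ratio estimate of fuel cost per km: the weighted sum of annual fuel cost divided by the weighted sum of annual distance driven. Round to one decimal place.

Σ wᵢ·y = 3200×195 + 4250×224 + 3800×131 + 350×106 + 4650×118 + 2450×271 + 3800×167 + 5450×360 + 950×136
  = 624000 + 952000 + 497800 + 37100 + 548700 + 663950 + 634600 + 1962000 + 129200 = 6049350
Σ wᵢ·x = 39500×195 + 21000×224 + 5500×131 + 32500×106 + 4500×118 + 13000×271 + 22500×167 + 7000×360 + 38000×136
  = 32071500
Ratio = 6049350 / 32071500 = 0.18862074

0.2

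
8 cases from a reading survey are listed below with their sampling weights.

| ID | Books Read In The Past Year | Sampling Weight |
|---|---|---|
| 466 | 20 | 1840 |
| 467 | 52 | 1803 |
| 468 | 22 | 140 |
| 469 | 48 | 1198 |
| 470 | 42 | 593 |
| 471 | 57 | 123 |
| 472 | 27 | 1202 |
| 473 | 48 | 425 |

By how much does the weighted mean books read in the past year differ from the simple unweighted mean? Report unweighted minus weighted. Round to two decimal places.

1.83

Unweighted sum = 20 + 52 + 22 + 48 + 42 + 57 + 27 + 48 = 316
Unweighted mean = 316 / 8 = 39.5
Weighted sum = 20×1840 + 52×1803 + 22×140 + 48×1198 + 42×593 + 57×123 + 27×1202 + 48×425
  = 36800 + 93756 + 3080 + 57504 + 24906 + 7011 + 32454 + 20400 = 275911
Sum of weights = 7324
Weighted mean = 275911 / 7324 = 37.672174
Difference (unweighted minus weighted) = 1.8278263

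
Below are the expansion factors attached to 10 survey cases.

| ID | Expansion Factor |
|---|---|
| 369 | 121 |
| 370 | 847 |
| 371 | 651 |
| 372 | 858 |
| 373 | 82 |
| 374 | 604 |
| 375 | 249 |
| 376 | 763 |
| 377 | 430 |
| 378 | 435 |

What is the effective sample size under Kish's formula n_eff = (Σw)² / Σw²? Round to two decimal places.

7.74

Σ wᵢ = 121 + 847 + 651 + 858 + 82 + 604 + 249 + 763 + 430 + 435 = 5040
Σ wᵢ² = 14641 + 717409 + 423801 + 736164 + 6724 + 364816 + 62001 + 582169 + 184900 + 189225 = 3281850
n_eff = 5040² / 3281850 = 25401600 / 3281850 = 7.7400247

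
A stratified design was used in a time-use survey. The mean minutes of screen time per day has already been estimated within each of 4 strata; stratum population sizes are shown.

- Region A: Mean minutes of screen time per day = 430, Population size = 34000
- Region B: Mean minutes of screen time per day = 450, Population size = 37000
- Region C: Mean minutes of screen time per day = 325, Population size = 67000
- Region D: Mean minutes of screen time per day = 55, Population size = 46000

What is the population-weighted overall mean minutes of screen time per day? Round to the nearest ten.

300

Σ Nₕ·x̄ₕ = 430×34000 + 450×37000 + 325×67000 + 55×46000
  = 14620000 + 16650000 + 21775000 + 2530000 = 55575000
Σ Nₕ = 34000 + 37000 + 67000 + 46000 = 184000
Overall mean = 55575000 / 184000 = 302.03804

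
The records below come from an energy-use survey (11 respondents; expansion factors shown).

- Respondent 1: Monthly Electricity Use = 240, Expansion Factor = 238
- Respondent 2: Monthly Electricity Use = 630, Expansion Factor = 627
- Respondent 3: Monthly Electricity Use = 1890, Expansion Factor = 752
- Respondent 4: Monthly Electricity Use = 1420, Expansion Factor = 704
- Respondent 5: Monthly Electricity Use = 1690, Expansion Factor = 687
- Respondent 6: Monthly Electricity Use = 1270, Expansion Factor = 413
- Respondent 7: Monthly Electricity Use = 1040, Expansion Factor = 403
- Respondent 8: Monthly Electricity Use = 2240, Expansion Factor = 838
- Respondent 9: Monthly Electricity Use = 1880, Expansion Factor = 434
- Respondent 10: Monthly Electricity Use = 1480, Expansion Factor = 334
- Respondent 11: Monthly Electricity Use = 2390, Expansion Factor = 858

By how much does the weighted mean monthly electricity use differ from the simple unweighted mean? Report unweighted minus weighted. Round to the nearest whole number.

Unweighted sum = 240 + 630 + 1890 + 1420 + 1690 + 1270 + 1040 + 2240 + 1880 + 1480 + 2390 = 16170
Unweighted mean = 16170 / 11 = 1470
Weighted sum = 240×238 + 630×627 + 1890×752 + 1420×704 + 1690×687 + 1270×413 + 1040×403 + 2240×838 + 1880×434 + 1480×334 + 2390×858
  = 10215730
Sum of weights = 238 + 627 + 752 + 704 + 687 + 413 + 403 + 838 + 434 + 334 + 858 = 6288
Weighted mean = 10215730 / 6288 = 1624.639
Difference (unweighted minus weighted) = -154.63899

-155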